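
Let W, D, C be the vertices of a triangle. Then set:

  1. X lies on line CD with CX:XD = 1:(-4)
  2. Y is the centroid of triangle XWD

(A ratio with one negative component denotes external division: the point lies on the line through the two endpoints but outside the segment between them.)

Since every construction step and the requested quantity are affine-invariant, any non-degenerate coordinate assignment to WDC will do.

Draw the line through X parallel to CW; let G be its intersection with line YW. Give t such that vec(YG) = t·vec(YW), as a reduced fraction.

Work in coordinates with W = (0, 0), D = (1, 0), C = (0, 1).
1. X lies on line CD with CX:XD = 1:(-4) ⇒ X = (-1/3, 4/3)
2. Y is the centroid of triangle XWD ⇒ Y = (2/9, 4/9)
through X parallel to CW: direction (0, -1); meets YW at G = (-1/3, -2/3)
G = Y + t·(W−Y) with t = 5/2

t = 5/2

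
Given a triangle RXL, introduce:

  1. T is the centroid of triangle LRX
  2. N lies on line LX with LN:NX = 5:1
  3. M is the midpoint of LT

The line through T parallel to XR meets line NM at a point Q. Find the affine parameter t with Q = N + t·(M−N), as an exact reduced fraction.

t = 1/3

Set R = (0, 0), X = (1, 0), L = (0, 1); any affine frame gives the same invariant.
1. T is the centroid of triangle LRX ⇒ T = (1/3, 1/3)
2. N lies on line LX with LN:NX = 5:1 ⇒ N = (5/6, 1/6)
3. M is the midpoint of LT ⇒ M = (1/6, 2/3)
through T parallel to XR: direction (-1, 0); meets NM at Q = (11/18, 1/3)
Q = N + t·(M−N) with t = 1/3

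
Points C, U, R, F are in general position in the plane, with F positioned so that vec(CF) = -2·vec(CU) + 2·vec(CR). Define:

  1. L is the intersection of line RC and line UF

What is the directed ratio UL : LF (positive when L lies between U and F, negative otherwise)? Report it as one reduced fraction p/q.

Choose coordinates C = (0, 0), U = (1, 0), R = (0, 1), F = (-2, 2).
1. L is the intersection of line RC and line UF ⇒ L = (0, 2/3)
L = U + t·(F−U) with t = 1/3, so UL:LF = t:(1−t) = 1/3:2/3

UL:LF = 1/2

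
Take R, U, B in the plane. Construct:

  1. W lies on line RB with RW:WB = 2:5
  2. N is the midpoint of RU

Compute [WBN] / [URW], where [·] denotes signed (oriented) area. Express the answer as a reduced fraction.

Choose coordinates R = (0, 0), U = (1, 0), B = (0, 1).
1. W lies on line RB with RW:WB = 2:5 ⇒ W = (0, 2/7)
2. N is the midpoint of RU ⇒ N = (1/2, 0)
2·[WBN] = -5/14, 2·[URW] = -2/7
[WBN]:[URW] = -5/14:-2/7 = 5/4

[WBN]:[URW] = 5/4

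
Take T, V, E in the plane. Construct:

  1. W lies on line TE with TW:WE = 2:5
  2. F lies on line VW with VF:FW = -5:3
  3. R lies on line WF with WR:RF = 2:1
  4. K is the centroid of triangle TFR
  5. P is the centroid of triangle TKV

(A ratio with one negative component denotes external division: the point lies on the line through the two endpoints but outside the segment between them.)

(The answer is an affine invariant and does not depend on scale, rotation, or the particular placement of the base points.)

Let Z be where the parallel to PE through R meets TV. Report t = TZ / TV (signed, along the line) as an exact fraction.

t = -26/27

Set T = (0, 0), V = (1, 0), E = (0, 1); any affine frame gives the same invariant.
1. W lies on line TE with TW:WE = 2:5 ⇒ W = (0, 2/7)
2. F lies on line VW with VF:FW = -5:3 ⇒ F = (-3/2, 5/7)
3. R lies on line WF with WR:RF = 2:1 ⇒ R = (-1, 4/7)
4. K is the centroid of triangle TFR ⇒ K = (-5/6, 3/7)
5. P is the centroid of triangle TKV ⇒ P = (1/18, 1/7)
through R parallel to PE: direction (-1/18, 6/7); meets TV at Z = (-26/27, 0)
Z = T + t·(V−T) with t = -26/27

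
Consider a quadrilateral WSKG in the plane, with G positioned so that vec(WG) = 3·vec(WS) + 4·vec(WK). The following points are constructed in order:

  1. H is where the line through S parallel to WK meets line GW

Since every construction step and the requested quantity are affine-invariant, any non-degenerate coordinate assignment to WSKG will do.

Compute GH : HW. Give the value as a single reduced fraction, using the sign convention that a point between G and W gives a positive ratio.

Set W = (0, 0), S = (1, 0), K = (0, 1), G = (3, 4); any affine frame gives the same invariant.
1. H is where the line through S parallel to WK meets line GW ⇒ H = (1, 4/3)
H = G + t·(W−G) with t = 2/3, so GH:HW = t:(1−t) = 2/3:1/3

GH:HW = 2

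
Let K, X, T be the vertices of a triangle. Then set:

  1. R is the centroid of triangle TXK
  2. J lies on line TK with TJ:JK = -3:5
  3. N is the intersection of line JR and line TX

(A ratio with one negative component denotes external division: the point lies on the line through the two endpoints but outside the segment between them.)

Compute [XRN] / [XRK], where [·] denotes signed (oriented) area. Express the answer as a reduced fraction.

Work in coordinates with K = (0, 0), X = (1, 0), T = (0, 1).
1. R is the centroid of triangle TXK ⇒ R = (1/3, 1/3)
2. J lies on line TK with TJ:JK = -3:5 ⇒ J = (0, 5/2)
3. N is the intersection of line JR and line TX ⇒ N = (3/11, 8/11)
2·[XRN] = -8/33, 2·[XRK] = 1/3
[XRN]:[XRK] = -8/33:1/3 = -8/11

[XRN]:[XRK] = -8/11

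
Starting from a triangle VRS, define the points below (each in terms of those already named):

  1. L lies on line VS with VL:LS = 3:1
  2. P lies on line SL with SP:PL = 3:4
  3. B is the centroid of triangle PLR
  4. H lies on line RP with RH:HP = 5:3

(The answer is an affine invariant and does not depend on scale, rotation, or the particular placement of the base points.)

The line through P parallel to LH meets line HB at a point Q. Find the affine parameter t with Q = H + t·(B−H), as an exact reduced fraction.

Set V = (0, 0), R = (1, 0), S = (0, 1); any affine frame gives the same invariant.
1. L lies on line VS with VL:LS = 3:1 ⇒ L = (0, 3/4)
2. P lies on line SL with SP:PL = 3:4 ⇒ P = (0, 25/28)
3. B is the centroid of triangle PLR ⇒ B = (1/3, 23/42)
4. H lies on line RP with RH:HP = 5:3 ⇒ H = (3/8, 125/224)
through P parallel to LH: direction (3/8, -43/224); meets HB at Q = (9/16, 271/448)
Q = H + t·(B−H) with t = -9/2

t = -9/2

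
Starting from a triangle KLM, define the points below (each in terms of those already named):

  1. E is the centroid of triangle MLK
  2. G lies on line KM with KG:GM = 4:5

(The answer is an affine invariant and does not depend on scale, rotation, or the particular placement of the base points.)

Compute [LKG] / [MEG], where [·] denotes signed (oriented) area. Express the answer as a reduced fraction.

Choose coordinates K = (0, 0), L = (1, 0), M = (0, 1).
1. E is the centroid of triangle MLK ⇒ E = (1/3, 1/3)
2. G lies on line KM with KG:GM = 4:5 ⇒ G = (0, 4/9)
2·[LKG] = -4/9, 2·[MEG] = -5/27
[LKG]:[MEG] = -4/9:-5/27 = 12/5

[LKG]:[MEG] = 12/5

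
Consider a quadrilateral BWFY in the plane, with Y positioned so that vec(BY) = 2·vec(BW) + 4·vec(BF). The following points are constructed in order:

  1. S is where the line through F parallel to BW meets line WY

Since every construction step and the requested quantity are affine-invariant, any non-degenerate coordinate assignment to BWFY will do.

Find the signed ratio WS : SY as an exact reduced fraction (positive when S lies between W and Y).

Choose coordinates B = (0, 0), W = (1, 0), F = (0, 1), Y = (2, 4).
1. S is where the line through F parallel to BW meets line WY ⇒ S = (5/4, 1)
S = W + t·(Y−W) with t = 1/4, so WS:SY = t:(1−t) = 1/4:3/4

WS:SY = 1/3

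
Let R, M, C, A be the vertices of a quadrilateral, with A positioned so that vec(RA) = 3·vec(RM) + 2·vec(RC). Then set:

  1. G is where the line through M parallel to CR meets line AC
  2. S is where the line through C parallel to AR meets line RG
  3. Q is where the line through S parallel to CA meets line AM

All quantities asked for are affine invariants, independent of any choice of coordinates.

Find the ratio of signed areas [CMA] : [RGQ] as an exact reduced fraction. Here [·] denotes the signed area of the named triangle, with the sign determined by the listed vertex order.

[CMA]:[RGQ] = -16/9

Set R = (0, 0), M = (1, 0), C = (0, 1), A = (3, 2); any affine frame gives the same invariant.
1. G is where the line through M parallel to CR meets line AC ⇒ G = (1, 4/3)
2. S is where the line through C parallel to AR meets line RG ⇒ S = (3/2, 2)
3. Q is where the line through S parallel to CA meets line AM ⇒ Q = (15/4, 11/4)
2·[CMA] = 4, 2·[RGQ] = -9/4
[CMA]:[RGQ] = 4:-9/4 = -16/9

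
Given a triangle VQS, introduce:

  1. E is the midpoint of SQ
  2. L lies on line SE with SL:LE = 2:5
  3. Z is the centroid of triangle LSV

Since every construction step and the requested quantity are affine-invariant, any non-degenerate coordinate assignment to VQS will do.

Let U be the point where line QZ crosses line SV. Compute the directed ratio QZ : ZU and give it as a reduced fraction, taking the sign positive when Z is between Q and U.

QZ:ZU = 20

Work in coordinates with V = (0, 0), Q = (1, 0), S = (0, 1).
1. E is the midpoint of SQ ⇒ E = (1/2, 1/2)
2. L lies on line SE with SL:LE = 2:5 ⇒ L = (1/7, 6/7)
3. Z is the centroid of triangle LSV ⇒ Z = (1/21, 13/21)
line QZ meets SV at U = (0, 13/20)
Z = Q + t·(U−Q) with t = 20/21, so QZ:ZU = 20/21:1/21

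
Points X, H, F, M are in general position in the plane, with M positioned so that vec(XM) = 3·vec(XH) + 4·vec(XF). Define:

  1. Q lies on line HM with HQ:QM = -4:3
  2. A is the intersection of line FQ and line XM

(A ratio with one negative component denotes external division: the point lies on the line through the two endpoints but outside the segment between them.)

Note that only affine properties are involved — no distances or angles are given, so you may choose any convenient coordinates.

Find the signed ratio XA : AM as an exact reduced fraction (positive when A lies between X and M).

XA:AM = -1/2

Set X = (0, 0), H = (1, 0), F = (0, 1), M = (3, 4); any affine frame gives the same invariant.
1. Q lies on line HM with HQ:QM = -4:3 ⇒ Q = (9, 16)
2. A is the intersection of line FQ and line XM ⇒ A = (-3, -4)
A = X + t·(M−X) with t = -1, so XA:AM = t:(1−t) = -1:2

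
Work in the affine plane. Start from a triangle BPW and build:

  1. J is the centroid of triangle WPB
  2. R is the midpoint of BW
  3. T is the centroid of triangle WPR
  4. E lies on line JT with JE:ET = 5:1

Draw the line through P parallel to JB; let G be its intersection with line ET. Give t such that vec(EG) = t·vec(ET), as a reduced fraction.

Assign B = (0, 0), P = (1, 0), W = (0, 1) — the answer is frame-independent, so this choice is without loss of generality.
1. J is the centroid of triangle WPB ⇒ J = (1/3, 1/3)
2. R is the midpoint of BW ⇒ R = (0, 1/2)
3. T is the centroid of triangle WPR ⇒ T = (1/3, 1/2)
4. E lies on line JT with JE:ET = 5:1 ⇒ E = (1/3, 17/36)
through P parallel to JB: direction (-1/3, -1/3); meets ET at G = (1/3, -2/3)
G = E + t·(T−E) with t = -41

t = -41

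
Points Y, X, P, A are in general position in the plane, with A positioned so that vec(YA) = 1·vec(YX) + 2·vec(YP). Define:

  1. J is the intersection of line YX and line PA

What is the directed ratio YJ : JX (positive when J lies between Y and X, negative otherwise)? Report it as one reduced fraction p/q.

YJ:JX = -1/2

Assign Y = (0, 0), X = (1, 0), P = (0, 1), A = (1, 2) — the answer is frame-independent, so this choice is without loss of generality.
1. J is the intersection of line YX and line PA ⇒ J = (-1, 0)
J = Y + t·(X−Y) with t = -1, so YJ:JX = t:(1−t) = -1:2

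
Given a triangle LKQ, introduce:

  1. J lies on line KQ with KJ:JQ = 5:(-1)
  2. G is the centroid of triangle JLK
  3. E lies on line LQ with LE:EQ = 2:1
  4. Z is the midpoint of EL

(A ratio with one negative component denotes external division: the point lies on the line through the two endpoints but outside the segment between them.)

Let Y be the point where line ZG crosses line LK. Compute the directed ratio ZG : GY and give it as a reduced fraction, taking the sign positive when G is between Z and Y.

ZG:GY = -1/5

Set L = (0, 0), K = (1, 0), Q = (0, 1); any affine frame gives the same invariant.
1. J lies on line KQ with KJ:JQ = 5:(-1) ⇒ J = (-1/4, 5/4)
2. G is the centroid of triangle JLK ⇒ G = (1/4, 5/12)
3. E lies on line LQ with LE:EQ = 2:1 ⇒ E = (0, 2/3)
4. Z is the midpoint of EL ⇒ Z = (0, 1/3)
line ZG meets LK at Y = (-1, 0)
G = Z + t·(Y−Z) with t = -1/4, so ZG:GY = -1/4:5/4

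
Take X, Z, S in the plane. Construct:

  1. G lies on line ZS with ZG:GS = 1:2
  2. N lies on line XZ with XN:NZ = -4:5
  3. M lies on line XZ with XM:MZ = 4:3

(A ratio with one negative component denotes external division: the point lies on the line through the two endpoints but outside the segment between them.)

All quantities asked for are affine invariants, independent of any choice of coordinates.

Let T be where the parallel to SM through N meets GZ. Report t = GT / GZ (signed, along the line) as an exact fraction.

t = -34

Assign X = (0, 0), Z = (1, 0), S = (0, 1) — the answer is frame-independent, so this choice is without loss of generality.
1. G lies on line ZS with ZG:GS = 1:2 ⇒ G = (2/3, 1/3)
2. N lies on line XZ with XN:NZ = -4:5 ⇒ N = (-4, 0)
3. M lies on line XZ with XM:MZ = 4:3 ⇒ M = (4/7, 0)
through N parallel to SM: direction (4/7, -1); meets GZ at T = (-32/3, 35/3)
T = G + t·(Z−G) with t = -34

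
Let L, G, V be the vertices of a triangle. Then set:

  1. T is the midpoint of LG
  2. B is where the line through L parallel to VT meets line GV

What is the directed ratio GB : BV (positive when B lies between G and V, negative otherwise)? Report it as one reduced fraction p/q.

Work in coordinates with L = (0, 0), G = (1, 0), V = (0, 1).
1. T is the midpoint of LG ⇒ T = (1/2, 0)
2. B is where the line through L parallel to VT meets line GV ⇒ B = (-1, 2)
B = G + t·(V−G) with t = 2, so GB:BV = t:(1−t) = 2:-1

GB:BV = -2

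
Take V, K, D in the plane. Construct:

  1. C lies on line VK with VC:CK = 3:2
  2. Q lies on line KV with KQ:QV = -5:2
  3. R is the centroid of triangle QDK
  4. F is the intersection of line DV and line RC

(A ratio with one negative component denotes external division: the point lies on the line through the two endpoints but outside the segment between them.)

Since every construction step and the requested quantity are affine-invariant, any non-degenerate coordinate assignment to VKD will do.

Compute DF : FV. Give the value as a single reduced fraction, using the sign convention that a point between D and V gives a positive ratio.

DF:FV = 13/9

Set V = (0, 0), K = (1, 0), D = (0, 1); any affine frame gives the same invariant.
1. C lies on line VK with VC:CK = 3:2 ⇒ C = (3/5, 0)
2. Q lies on line KV with KQ:QV = -5:2 ⇒ Q = (-2/3, 0)
3. R is the centroid of triangle QDK ⇒ R = (1/9, 1/3)
4. F is the intersection of line DV and line RC ⇒ F = (0, 9/22)
F = D + t·(V−D) with t = 13/22, so DF:FV = t:(1−t) = 13/22:9/22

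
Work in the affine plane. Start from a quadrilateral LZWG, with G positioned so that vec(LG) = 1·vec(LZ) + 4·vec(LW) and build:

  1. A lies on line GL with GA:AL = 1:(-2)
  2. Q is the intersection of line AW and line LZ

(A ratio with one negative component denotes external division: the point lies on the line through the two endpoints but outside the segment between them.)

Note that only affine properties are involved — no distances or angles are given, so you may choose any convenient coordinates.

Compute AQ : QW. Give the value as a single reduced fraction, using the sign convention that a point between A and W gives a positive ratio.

AQ:QW = -8

Choose coordinates L = (0, 0), Z = (1, 0), W = (0, 1), G = (1, 4).
1. A lies on line GL with GA:AL = 1:(-2) ⇒ A = (2, 8)
2. Q is the intersection of line AW and line LZ ⇒ Q = (-2/7, 0)
Q = A + t·(W−A) with t = 8/7, so AQ:QW = t:(1−t) = 8/7:-1/7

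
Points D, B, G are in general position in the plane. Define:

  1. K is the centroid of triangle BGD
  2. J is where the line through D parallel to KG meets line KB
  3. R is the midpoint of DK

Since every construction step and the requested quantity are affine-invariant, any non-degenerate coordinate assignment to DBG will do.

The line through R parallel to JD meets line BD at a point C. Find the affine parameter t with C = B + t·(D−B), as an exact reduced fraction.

Choose coordinates D = (0, 0), B = (1, 0), G = (0, 1).
1. K is the centroid of triangle BGD ⇒ K = (1/3, 1/3)
2. J is where the line through D parallel to KG meets line KB ⇒ J = (-1/3, 2/3)
3. R is the midpoint of DK ⇒ R = (1/6, 1/6)
through R parallel to JD: direction (1/3, -2/3); meets BD at C = (1/4, 0)
C = B + t·(D−B) with t = 3/4

t = 3/4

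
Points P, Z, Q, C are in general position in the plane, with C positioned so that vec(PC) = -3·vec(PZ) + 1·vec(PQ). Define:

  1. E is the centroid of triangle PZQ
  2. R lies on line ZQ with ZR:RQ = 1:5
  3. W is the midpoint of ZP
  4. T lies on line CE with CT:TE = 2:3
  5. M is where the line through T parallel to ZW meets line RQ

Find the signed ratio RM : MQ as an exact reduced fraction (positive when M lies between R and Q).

RM:MQ = 17/8

Assign P = (0, 0), Z = (1, 0), Q = (0, 1), C = (-3, 1) — the answer is frame-independent, so this choice is without loss of generality.
1. E is the centroid of triangle PZQ ⇒ E = (1/3, 1/3)
2. R lies on line ZQ with ZR:RQ = 1:5 ⇒ R = (5/6, 1/6)
3. W is the midpoint of ZP ⇒ W = (1/2, 0)
4. T lies on line CE with CT:TE = 2:3 ⇒ T = (-5/3, 11/15)
5. M is where the line through T parallel to ZW meets line RQ ⇒ M = (4/15, 11/15)
M = R + t·(Q−R) with t = 17/25, so RM:MQ = t:(1−t) = 17/25:8/25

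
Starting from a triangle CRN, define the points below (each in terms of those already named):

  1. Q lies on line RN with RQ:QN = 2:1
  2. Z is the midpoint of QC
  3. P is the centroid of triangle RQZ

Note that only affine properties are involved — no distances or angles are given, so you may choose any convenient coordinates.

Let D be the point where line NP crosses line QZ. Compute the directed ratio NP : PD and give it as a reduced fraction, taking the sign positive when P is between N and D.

Set C = (0, 0), R = (1, 0), N = (0, 1); any affine frame gives the same invariant.
1. Q lies on line RN with RQ:QN = 2:1 ⇒ Q = (1/3, 2/3)
2. Z is the midpoint of QC ⇒ Z = (1/6, 1/3)
3. P is the centroid of triangle RQZ ⇒ P = (1/2, 1/3)
line NP meets QZ at D = (3/10, 3/5)
P = N + t·(D−N) with t = 5/3, so NP:PD = 5/3:-2/3

NP:PD = -5/2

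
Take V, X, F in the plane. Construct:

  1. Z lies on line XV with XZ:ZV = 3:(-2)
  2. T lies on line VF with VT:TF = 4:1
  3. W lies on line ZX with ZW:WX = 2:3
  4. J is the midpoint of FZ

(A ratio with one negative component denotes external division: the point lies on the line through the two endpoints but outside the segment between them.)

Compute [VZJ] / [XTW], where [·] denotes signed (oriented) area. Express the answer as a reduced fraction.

[VZJ]:[XTW] = -25/36

Assign V = (0, 0), X = (1, 0), F = (0, 1) — the answer is frame-independent, so this choice is without loss of generality.
1. Z lies on line XV with XZ:ZV = 3:(-2) ⇒ Z = (-2, 0)
2. T lies on line VF with VT:TF = 4:1 ⇒ T = (0, 4/5)
3. W lies on line ZX with ZW:WX = 2:3 ⇒ W = (-4/5, 0)
4. J is the midpoint of FZ ⇒ J = (-1, 1/2)
2·[VZJ] = -1, 2·[XTW] = 36/25
[VZJ]:[XTW] = -1:36/25 = -25/36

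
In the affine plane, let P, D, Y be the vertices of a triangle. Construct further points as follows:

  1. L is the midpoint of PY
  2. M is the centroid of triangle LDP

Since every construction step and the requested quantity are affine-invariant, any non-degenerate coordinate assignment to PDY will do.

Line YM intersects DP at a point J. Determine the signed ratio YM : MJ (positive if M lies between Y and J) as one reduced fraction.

YM:MJ = 5

Assign P = (0, 0), D = (1, 0), Y = (0, 1) — the answer is frame-independent, so this choice is without loss of generality.
1. L is the midpoint of PY ⇒ L = (0, 1/2)
2. M is the centroid of triangle LDP ⇒ M = (1/3, 1/6)
line YM meets DP at J = (2/5, 0)
M = Y + t·(J−Y) with t = 5/6, so YM:MJ = 5/6:1/6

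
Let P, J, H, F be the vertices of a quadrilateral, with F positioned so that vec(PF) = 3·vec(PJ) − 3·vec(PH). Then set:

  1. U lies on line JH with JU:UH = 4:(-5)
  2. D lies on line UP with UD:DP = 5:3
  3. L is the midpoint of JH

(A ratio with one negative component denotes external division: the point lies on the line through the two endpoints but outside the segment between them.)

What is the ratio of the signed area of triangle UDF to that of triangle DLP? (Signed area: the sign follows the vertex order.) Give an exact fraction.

Work in coordinates with P = (0, 0), J = (1, 0), H = (0, 1), F = (3, -3).
1. U lies on line JH with JU:UH = 4:(-5) ⇒ U = (5, -4)
2. D lies on line UP with UD:DP = 5:3 ⇒ D = (15/8, -3/2)
3. L is the midpoint of JH ⇒ L = (1/2, 1/2)
2·[UDF] = 15/8, 2·[DLP] = 27/16
[UDF]:[DLP] = 15/8:27/16 = 10/9

[UDF]:[DLP] = 10/9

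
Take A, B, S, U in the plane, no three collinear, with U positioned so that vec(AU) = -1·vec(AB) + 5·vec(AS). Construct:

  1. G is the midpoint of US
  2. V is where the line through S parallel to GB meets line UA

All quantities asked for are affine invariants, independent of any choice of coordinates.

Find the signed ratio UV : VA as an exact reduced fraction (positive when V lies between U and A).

Work in coordinates with A = (0, 0), B = (1, 0), S = (0, 1), U = (-1, 5).
1. G is the midpoint of US ⇒ G = (-1/2, 3)
2. V is where the line through S parallel to GB meets line UA ⇒ V = (-1/3, 5/3)
V = U + t·(A−U) with t = 2/3, so UV:VA = t:(1−t) = 2/3:1/3

UV:VA = 2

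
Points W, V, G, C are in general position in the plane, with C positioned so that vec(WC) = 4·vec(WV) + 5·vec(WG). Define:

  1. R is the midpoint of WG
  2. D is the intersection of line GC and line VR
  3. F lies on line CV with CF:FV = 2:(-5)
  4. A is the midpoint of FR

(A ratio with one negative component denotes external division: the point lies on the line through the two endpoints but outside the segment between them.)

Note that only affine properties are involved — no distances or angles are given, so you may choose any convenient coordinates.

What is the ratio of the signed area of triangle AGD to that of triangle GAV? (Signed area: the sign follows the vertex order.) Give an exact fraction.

[AGD]:[GAV] = 5/231

Set W = (0, 0), V = (1, 0), G = (0, 1), C = (4, 5); any affine frame gives the same invariant.
1. R is the midpoint of WG ⇒ R = (0, 1/2)
2. D is the intersection of line GC and line VR ⇒ D = (-1/3, 2/3)
3. F lies on line CV with CF:FV = 2:(-5) ⇒ F = (6, 25/3)
4. A is the midpoint of FR ⇒ A = (3, 53/12)
2·[AGD] = -5/36, 2·[GAV] = -77/12
[AGD]:[GAV] = -5/36:-77/12 = 5/231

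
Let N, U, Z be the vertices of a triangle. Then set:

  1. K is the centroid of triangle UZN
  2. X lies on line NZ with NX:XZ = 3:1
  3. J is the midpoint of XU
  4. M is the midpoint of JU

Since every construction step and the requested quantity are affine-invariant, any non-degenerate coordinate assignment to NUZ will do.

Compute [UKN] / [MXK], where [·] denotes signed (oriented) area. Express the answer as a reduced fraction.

Choose coordinates N = (0, 0), U = (1, 0), Z = (0, 1).
1. K is the centroid of triangle UZN ⇒ K = (1/3, 1/3)
2. X lies on line NZ with NX:XZ = 3:1 ⇒ X = (0, 3/4)
3. J is the midpoint of XU ⇒ J = (1/2, 3/8)
4. M is the midpoint of JU ⇒ M = (3/4, 3/16)
2·[UKN] = 1/3, 2·[MXK] = 1/8
[UKN]:[MXK] = 1/3:1/8 = 8/3

[UKN]:[MXK] = 8/3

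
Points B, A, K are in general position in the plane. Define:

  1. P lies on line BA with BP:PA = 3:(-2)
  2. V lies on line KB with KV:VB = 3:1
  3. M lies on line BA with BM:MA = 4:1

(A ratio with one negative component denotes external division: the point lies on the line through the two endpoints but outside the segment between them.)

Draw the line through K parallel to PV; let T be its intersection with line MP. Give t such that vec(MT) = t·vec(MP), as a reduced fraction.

Assign B = (0, 0), A = (1, 0), K = (0, 1) — the answer is frame-independent, so this choice is without loss of generality.
1. P lies on line BA with BP:PA = 3:(-2) ⇒ P = (3, 0)
2. V lies on line KB with KV:VB = 3:1 ⇒ V = (0, 1/4)
3. M lies on line BA with BM:MA = 4:1 ⇒ M = (4/5, 0)
through K parallel to PV: direction (-3, 1/4); meets MP at T = (12, 0)
T = M + t·(P−M) with t = 56/11

t = 56/11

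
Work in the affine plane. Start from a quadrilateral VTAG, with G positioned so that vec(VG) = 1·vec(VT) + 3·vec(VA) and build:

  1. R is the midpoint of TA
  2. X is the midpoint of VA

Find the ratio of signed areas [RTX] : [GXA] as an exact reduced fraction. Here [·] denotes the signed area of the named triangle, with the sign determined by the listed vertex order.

Work in coordinates with V = (0, 0), T = (1, 0), A = (0, 1), G = (1, 3).
1. R is the midpoint of TA ⇒ R = (1/2, 1/2)
2. X is the midpoint of VA ⇒ X = (0, 1/2)
2·[RTX] = -1/4, 2·[GXA] = -1/2
[RTX]:[GXA] = -1/4:-1/2 = 1/2

[RTX]:[GXA] = 1/2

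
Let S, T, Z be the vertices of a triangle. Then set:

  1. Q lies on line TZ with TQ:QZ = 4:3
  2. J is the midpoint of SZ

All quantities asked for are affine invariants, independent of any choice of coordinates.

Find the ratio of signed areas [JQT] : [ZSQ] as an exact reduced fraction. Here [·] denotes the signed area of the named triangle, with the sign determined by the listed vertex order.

Set S = (0, 0), T = (1, 0), Z = (0, 1); any affine frame gives the same invariant.
1. Q lies on line TZ with TQ:QZ = 4:3 ⇒ Q = (3/7, 4/7)
2. J is the midpoint of SZ ⇒ J = (0, 1/2)
2·[JQT] = -2/7, 2·[ZSQ] = 3/7
[JQT]:[ZSQ] = -2/7:3/7 = -2/3

[JQT]:[ZSQ] = -2/3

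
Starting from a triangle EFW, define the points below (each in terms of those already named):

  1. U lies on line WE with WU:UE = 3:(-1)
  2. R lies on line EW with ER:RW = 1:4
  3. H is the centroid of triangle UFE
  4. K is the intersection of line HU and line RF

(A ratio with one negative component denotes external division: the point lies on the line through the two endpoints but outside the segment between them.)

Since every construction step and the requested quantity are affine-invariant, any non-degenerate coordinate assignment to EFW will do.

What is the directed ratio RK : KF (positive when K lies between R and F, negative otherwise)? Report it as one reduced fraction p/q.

Assign E = (0, 0), F = (1, 0), W = (0, 1) — the answer is frame-independent, so this choice is without loss of generality.
1. U lies on line WE with WU:UE = 3:(-1) ⇒ U = (0, -1/2)
2. R lies on line EW with ER:RW = 1:4 ⇒ R = (0, 1/5)
3. H is the centroid of triangle UFE ⇒ H = (1/3, -1/6)
4. K is the intersection of line HU and line RF ⇒ K = (7/12, 1/12)
K = R + t·(F−R) with t = 7/12, so RK:KF = t:(1−t) = 7/12:5/12

RK:KF = 7/5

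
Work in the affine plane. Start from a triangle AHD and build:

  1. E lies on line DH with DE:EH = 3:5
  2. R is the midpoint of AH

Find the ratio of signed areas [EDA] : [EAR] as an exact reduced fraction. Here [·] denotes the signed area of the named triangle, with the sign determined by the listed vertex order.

[EDA]:[EAR] = 6/5

Work in coordinates with A = (0, 0), H = (1, 0), D = (0, 1).
1. E lies on line DH with DE:EH = 3:5 ⇒ E = (3/8, 5/8)
2. R is the midpoint of AH ⇒ R = (1/2, 0)
2·[EDA] = 3/8, 2·[EAR] = 5/16
[EDA]:[EAR] = 3/8:5/16 = 6/5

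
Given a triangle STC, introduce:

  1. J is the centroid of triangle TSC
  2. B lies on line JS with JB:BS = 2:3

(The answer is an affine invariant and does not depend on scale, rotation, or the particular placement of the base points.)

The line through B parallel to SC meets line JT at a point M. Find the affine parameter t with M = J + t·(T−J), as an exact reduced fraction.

Work in coordinates with S = (0, 0), T = (1, 0), C = (0, 1).
1. J is the centroid of triangle TSC ⇒ J = (1/3, 1/3)
2. B lies on line JS with JB:BS = 2:3 ⇒ B = (1/5, 1/5)
through B parallel to SC: direction (0, 1); meets JT at M = (1/5, 2/5)
M = J + t·(T−J) with t = -1/5

t = -1/5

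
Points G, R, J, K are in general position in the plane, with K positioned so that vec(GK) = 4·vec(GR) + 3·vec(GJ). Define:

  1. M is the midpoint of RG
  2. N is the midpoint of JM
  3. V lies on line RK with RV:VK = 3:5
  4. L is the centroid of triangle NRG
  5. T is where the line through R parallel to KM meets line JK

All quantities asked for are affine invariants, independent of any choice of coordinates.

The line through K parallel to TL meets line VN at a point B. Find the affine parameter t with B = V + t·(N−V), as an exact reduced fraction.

t = 243/331

Choose coordinates G = (0, 0), R = (1, 0), J = (0, 1), K = (4, 3).
1. M is the midpoint of RG ⇒ M = (1/2, 0)
2. N is the midpoint of JM ⇒ N = (1/4, 1/2)
3. V lies on line RK with RV:VK = 3:5 ⇒ V = (17/8, 9/8)
4. L is the centroid of triangle NRG ⇒ L = (5/12, 1/6)
5. T is where the line through R parallel to KM meets line JK ⇒ T = (26/5, 18/5)
through K parallel to TL: direction (-287/60, -103/30); meets VN at B = (991/1324, 441/662)
B = V + t·(N−V) with t = 243/331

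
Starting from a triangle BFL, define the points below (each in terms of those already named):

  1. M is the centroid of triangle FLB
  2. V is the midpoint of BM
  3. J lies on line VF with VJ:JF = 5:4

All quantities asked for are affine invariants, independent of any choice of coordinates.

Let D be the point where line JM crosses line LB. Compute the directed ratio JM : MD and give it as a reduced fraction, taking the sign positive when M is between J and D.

Choose coordinates B = (0, 0), F = (1, 0), L = (0, 1).
1. M is the centroid of triangle FLB ⇒ M = (1/3, 1/3)
2. V is the midpoint of BM ⇒ V = (1/6, 1/6)
3. J lies on line VF with VJ:JF = 5:4 ⇒ J = (17/27, 2/27)
line JM meets LB at D = (0, 5/8)
M = J + t·(D−J) with t = 8/17, so JM:MD = 8/17:9/17

JM:MD = 8/9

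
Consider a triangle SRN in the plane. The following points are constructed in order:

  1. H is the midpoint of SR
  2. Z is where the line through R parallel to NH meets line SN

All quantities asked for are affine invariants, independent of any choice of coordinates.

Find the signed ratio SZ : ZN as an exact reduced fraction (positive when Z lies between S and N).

SZ:ZN = -2

Set S = (0, 0), R = (1, 0), N = (0, 1); any affine frame gives the same invariant.
1. H is the midpoint of SR ⇒ H = (1/2, 0)
2. Z is where the line through R parallel to NH meets line SN ⇒ Z = (0, 2)
Z = S + t·(N−S) with t = 2, so SZ:ZN = t:(1−t) = 2:-1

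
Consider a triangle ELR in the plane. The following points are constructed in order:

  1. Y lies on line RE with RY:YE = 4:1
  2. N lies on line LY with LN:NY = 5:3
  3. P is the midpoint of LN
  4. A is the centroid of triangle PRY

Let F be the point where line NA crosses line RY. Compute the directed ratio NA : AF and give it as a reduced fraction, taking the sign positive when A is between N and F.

NA:AF = 7/11

Choose coordinates E = (0, 0), L = (1, 0), R = (0, 1).
1. Y lies on line RE with RY:YE = 4:1 ⇒ Y = (0, 1/5)
2. N lies on line LY with LN:NY = 5:3 ⇒ N = (3/8, 1/8)
3. P is the midpoint of LN ⇒ P = (11/16, 1/16)
4. A is the centroid of triangle PRY ⇒ A = (11/48, 101/240)
line NA meets RY at F = (0, 31/35)
A = N + t·(F−N) with t = 7/18, so NA:AF = 7/18:11/18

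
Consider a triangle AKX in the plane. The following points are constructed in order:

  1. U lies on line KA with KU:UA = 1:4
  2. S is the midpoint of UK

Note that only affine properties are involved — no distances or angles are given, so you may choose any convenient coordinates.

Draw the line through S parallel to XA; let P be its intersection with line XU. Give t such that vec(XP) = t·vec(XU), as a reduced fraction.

t = 9/8

Assign A = (0, 0), K = (1, 0), X = (0, 1) — the answer is frame-independent, so this choice is without loss of generality.
1. U lies on line KA with KU:UA = 1:4 ⇒ U = (4/5, 0)
2. S is the midpoint of UK ⇒ S = (9/10, 0)
through S parallel to XA: direction (0, -1); meets XU at P = (9/10, -1/8)
P = X + t·(U−X) with t = 9/8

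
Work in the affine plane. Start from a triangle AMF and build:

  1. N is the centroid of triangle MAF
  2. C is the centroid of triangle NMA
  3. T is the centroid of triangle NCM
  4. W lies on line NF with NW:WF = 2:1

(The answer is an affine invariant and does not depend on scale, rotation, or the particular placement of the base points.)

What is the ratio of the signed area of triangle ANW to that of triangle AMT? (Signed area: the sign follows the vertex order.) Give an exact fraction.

Choose coordinates A = (0, 0), M = (1, 0), F = (0, 1).
1. N is the centroid of triangle MAF ⇒ N = (1/3, 1/3)
2. C is the centroid of triangle NMA ⇒ C = (4/9, 1/9)
3. T is the centroid of triangle NCM ⇒ T = (16/27, 4/27)
4. W lies on line NF with NW:WF = 2:1 ⇒ W = (1/9, 7/9)
2·[ANW] = 2/9, 2·[AMT] = 4/27
[ANW]:[AMT] = 2/9:4/27 = 3/2

[ANW]:[AMT] = 3/2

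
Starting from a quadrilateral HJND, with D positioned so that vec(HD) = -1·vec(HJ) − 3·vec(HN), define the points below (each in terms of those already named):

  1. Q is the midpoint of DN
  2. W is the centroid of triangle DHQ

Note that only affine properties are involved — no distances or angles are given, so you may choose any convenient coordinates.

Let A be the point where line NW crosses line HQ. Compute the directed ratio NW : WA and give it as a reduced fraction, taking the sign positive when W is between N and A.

Work in coordinates with H = (0, 0), J = (1, 0), N = (0, 1), D = (-1, -3).
1. Q is the midpoint of DN ⇒ Q = (-1/2, -1)
2. W is the centroid of triangle DHQ ⇒ W = (-1/2, -4/3)
line NW meets HQ at A = (-3/8, -3/4)
W = N + t·(A−N) with t = 4/3, so NW:WA = 4/3:-1/3

NW:WA = -4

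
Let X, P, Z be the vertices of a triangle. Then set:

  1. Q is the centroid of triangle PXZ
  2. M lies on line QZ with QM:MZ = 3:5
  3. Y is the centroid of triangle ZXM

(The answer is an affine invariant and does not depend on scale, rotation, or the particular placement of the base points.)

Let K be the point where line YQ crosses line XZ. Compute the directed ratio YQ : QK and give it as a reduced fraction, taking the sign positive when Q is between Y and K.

Set X = (0, 0), P = (1, 0), Z = (0, 1); any affine frame gives the same invariant.
1. Q is the centroid of triangle PXZ ⇒ Q = (1/3, 1/3)
2. M lies on line QZ with QM:MZ = 3:5 ⇒ M = (5/24, 7/12)
3. Y is the centroid of triangle ZXM ⇒ Y = (5/72, 19/36)
line YQ meets XZ at K = (0, 11/19)
Q = Y + t·(K−Y) with t = -19/5, so YQ:QK = -19/5:24/5

YQ:QK = -19/24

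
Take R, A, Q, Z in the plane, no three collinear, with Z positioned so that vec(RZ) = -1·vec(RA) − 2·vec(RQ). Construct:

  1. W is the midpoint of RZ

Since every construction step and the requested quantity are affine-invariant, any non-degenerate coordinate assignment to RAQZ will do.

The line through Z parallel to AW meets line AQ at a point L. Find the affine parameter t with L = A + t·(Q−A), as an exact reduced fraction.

Work in coordinates with R = (0, 0), A = (1, 0), Q = (0, 1), Z = (-1, -2).
1. W is the midpoint of RZ ⇒ W = (-1/2, -1)
through Z parallel to AW: direction (-3/2, -1); meets AQ at L = (7/5, -2/5)
L = A + t·(Q−A) with t = -2/5

t = -2/5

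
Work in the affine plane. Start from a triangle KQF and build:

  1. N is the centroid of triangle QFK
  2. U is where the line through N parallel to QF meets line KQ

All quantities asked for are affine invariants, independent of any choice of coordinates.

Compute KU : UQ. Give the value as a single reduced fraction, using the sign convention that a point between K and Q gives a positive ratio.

KU:UQ = 2

Assign K = (0, 0), Q = (1, 0), F = (0, 1) — the answer is frame-independent, so this choice is without loss of generality.
1. N is the centroid of triangle QFK ⇒ N = (1/3, 1/3)
2. U is where the line through N parallel to QF meets line KQ ⇒ U = (2/3, 0)
U = K + t·(Q−K) with t = 2/3, so KU:UQ = t:(1−t) = 2/3:1/3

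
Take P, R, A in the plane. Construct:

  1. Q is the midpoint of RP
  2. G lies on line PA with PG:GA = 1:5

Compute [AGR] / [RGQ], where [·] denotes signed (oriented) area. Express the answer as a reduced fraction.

Choose coordinates P = (0, 0), R = (1, 0), A = (0, 1).
1. Q is the midpoint of RP ⇒ Q = (1/2, 0)
2. G lies on line PA with PG:GA = 1:5 ⇒ G = (0, 1/6)
2·[AGR] = 5/6, 2·[RGQ] = 1/12
[AGR]:[RGQ] = 5/6:1/12 = 10

[AGR]:[RGQ] = 10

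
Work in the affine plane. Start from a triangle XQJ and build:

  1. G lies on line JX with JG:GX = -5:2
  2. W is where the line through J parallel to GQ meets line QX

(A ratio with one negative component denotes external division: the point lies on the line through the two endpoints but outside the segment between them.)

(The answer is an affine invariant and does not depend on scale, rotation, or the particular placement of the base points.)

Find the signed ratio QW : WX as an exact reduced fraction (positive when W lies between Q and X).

QW:WX = -5/3

Assign X = (0, 0), Q = (1, 0), J = (0, 1) — the answer is frame-independent, so this choice is without loss of generality.
1. G lies on line JX with JG:GX = -5:2 ⇒ G = (0, -2/3)
2. W is where the line through J parallel to GQ meets line QX ⇒ W = (-3/2, 0)
W = Q + t·(X−Q) with t = 5/2, so QW:WX = t:(1−t) = 5/2:-3/2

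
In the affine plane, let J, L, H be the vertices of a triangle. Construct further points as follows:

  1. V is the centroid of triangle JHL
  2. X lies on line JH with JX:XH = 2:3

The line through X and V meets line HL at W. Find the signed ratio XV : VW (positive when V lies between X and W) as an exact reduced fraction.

Choose coordinates J = (0, 0), L = (1, 0), H = (0, 1).
1. V is the centroid of triangle JHL ⇒ V = (1/3, 1/3)
2. X lies on line JH with JX:XH = 2:3 ⇒ X = (0, 2/5)
line XV meets HL at W = (3/4, 1/4)
V = X + t·(W−X) with t = 4/9, so XV:VW = 4/9:5/9

XV:VW = 4/5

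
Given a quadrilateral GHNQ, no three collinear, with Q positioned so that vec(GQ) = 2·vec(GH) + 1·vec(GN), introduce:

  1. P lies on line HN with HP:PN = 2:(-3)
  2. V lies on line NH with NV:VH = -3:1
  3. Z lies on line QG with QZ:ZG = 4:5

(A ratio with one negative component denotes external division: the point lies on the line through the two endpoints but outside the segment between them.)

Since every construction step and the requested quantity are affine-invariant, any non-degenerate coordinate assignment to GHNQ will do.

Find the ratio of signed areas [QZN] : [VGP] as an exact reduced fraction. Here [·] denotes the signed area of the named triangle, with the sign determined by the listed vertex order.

[QZN]:[VGP] = -16/27

Assign G = (0, 0), H = (1, 0), N = (0, 1), Q = (2, 1) — the answer is frame-independent, so this choice is without loss of generality.
1. P lies on line HN with HP:PN = 2:(-3) ⇒ P = (3, -2)
2. V lies on line NH with NV:VH = -3:1 ⇒ V = (3/2, -1/2)
3. Z lies on line QG with QZ:ZG = 4:5 ⇒ Z = (10/9, 5/9)
2·[QZN] = -8/9, 2·[VGP] = 3/2
[QZN]:[VGP] = -8/9:3/2 = -16/27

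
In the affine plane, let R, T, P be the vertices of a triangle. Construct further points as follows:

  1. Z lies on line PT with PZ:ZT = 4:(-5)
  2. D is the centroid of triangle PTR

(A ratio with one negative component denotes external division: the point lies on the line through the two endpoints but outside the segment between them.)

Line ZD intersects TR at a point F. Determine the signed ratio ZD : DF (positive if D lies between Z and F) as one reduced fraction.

Choose coordinates R = (0, 0), T = (1, 0), P = (0, 1).
1. Z lies on line PT with PZ:ZT = 4:(-5) ⇒ Z = (-4, 5)
2. D is the centroid of triangle PTR ⇒ D = (1/3, 1/3)
line ZD meets TR at F = (9/14, 0)
D = Z + t·(F−Z) with t = 14/15, so ZD:DF = 14/15:1/15

ZD:DF = 14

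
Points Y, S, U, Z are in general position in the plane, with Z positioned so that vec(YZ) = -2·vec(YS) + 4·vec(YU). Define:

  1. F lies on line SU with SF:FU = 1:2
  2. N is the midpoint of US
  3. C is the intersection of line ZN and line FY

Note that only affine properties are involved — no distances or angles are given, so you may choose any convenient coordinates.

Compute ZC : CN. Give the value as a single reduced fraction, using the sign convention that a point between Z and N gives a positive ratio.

ZC:CN = -20

Assign Y = (0, 0), S = (1, 0), U = (0, 1), Z = (-2, 4) — the answer is frame-independent, so this choice is without loss of generality.
1. F lies on line SU with SF:FU = 1:2 ⇒ F = (2/3, 1/3)
2. N is the midpoint of US ⇒ N = (1/2, 1/2)
3. C is the intersection of line ZN and line FY ⇒ C = (12/19, 6/19)
C = Z + t·(N−Z) with t = 20/19, so ZC:CN = t:(1−t) = 20/19:-1/19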